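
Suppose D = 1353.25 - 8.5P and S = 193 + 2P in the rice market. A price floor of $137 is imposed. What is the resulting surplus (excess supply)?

Equilibrium price would be P* = 110.5, so the floor at 137 binds.
At P = 137: D = 188.75, S = 467.
Surplus = 467 − 188.75 = 278.25.

Surplus = 278.25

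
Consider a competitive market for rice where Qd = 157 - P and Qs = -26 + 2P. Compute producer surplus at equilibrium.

Equilibrium: 157 - P = -26 + 2P gives P* = 61, Q* = 96.
Supply starts at P = 13 (where Qs = 0).
PS = ½(61 − 13)(96) = 2304.

Producer surplus = 2304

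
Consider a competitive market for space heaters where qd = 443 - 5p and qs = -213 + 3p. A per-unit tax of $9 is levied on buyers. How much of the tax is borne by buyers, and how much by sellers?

Pre-tax equilibrium: p* = 82, q* = 33.
Tax on buyers shifts demand to qd = 443 − 5(p + 9) = 398 - 5p.
398 - 5p = -213 + 3p gives seller price ps = 76.375; buyers pay pb = 76.375 + 9 = 85.375.
New quantity: q = 443 − 5(85.375) = 16.125.
Buyer burden = 85.375 − 82 = 3.375; seller burden = 82 − 76.375 = 5.625.

Buyers bear $3.375, sellers bear $5.625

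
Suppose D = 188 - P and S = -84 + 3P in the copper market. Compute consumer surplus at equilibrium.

Equilibrium: 188 - P = -84 + 3P gives P* = 68, Q* = 120.
Demand choke price (D = 0): P = 188.
CS = ½(188 − 68)(120) = 7200.

Consumer surplus = 7200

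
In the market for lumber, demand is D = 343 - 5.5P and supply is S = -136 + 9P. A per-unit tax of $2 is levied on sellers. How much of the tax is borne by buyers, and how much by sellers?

Pre-tax equilibrium: P* = 958/29, Q* = 4678/29.
Tax on sellers shifts supply to S = -136 + 9(P − 2) = -154 + 9P.
343 - 5.5P = -154 + 9P gives buyer price Pb = 994/29; sellers receive Ps = 994/29 − 2 = 936/29.
New quantity: Q = 343 − 5.5(994/29) = 4480/29.
Buyer burden = 994/29 − 958/29 = 36/29; seller burden = 958/29 − 936/29 = 22/29.

Buyers bear 36/29, sellers bear 22/29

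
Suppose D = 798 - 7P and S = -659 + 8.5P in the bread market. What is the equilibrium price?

P* = 94

Set D = S: 798 - 7P = -659 + 8.5P.
1457 = 15.5P, so P* = 94.
Q* = 798 − 7(94) = 140.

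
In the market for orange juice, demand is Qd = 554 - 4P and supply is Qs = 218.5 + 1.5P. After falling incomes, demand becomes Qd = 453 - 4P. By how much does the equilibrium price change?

Original equilibrium: P* = 61, Q* = 310.
New equilibrium: 453 - 4P = 218.5 + 1.5P, so 234.5 = 5.5P and P' = 469/11; Q' = 453 − 4(469/11) = 3107/11.
Change in price: 469/11 − 61 = -202/11.

ΔP = -202/11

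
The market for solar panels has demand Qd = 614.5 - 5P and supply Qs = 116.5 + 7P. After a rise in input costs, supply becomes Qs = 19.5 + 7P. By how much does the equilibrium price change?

ΔP = 97/12

Original equilibrium: P* = 41.5, Q* = 407.
New equilibrium: 614.5 - 5P = 19.5 + 7P, so 595 = 12P and P' = 595/12; Q' = 614.5 − 5(595/12) = 4399/12.
Change in price: 595/12 − 41.5 = 97/12.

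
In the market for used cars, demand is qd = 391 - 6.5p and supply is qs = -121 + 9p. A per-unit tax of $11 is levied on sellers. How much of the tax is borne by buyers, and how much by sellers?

Buyers bear 198/31, sellers bear 143/31

Pre-tax equilibrium: p* = 1024/31, q* = 5465/31.
Tax on sellers shifts supply to qs = -121 + 9(p − 11) = -220 + 9p.
391 - 6.5p = -220 + 9p gives buyer price pb = 1222/31; sellers receive ps = 1222/31 − 11 = 881/31.
New quantity: q = 391 − 6.5(1222/31) = 4178/31.
Buyer burden = 1222/31 − 1024/31 = 198/31; seller burden = 1024/31 − 881/31 = 143/31.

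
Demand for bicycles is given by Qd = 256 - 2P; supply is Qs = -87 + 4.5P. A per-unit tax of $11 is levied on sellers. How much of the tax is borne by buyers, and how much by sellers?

Pre-tax equilibrium: P* = 686/13, Q* = 1956/13.
Tax on sellers shifts supply to Qs = -87 + 4.5(P − 11) = -136.5 + 4.5P.
256 - 2P = -136.5 + 4.5P gives buyer price Pb = 785/13; sellers receive Ps = 785/13 − 11 = 642/13.
New quantity: Q = 256 − 2(785/13) = 1758/13.
Buyer burden = 785/13 − 686/13 = 99/13; seller burden = 686/13 − 642/13 = 44/13.

Buyers bear 99/13, sellers bear 44/13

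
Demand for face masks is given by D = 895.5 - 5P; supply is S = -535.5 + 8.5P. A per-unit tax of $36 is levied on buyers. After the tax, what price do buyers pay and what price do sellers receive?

Buyers pay 386/3, sellers receive 278/3

Pre-tax equilibrium: P* = 106, Q* = 365.5.
Tax on buyers shifts demand to D = 895.5 − 5(P + 36) = 715.5 - 5P.
715.5 - 5P = -535.5 + 8.5P gives seller price Ps = 278/3; buyers pay Pb = 278/3 + 36 = 386/3.
New quantity: Q = 895.5 − 5(386/3) = 1513/6.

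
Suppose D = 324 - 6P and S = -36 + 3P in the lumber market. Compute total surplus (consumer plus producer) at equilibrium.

Total surplus = 1764

Equilibrium: 324 - 6P = -36 + 3P gives P* = 40, Q* = 84.
Demand choke price: P = 54; supply starts at P = 12.
CS = ½(54 − 40)(84) = 588; PS = ½(40 − 12)(84) = 1176.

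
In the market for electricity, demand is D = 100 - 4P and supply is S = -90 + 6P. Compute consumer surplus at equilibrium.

Equilibrium: 100 - 4P = -90 + 6P gives P* = 19, Q* = 24.
Demand choke price (D = 0): P = 25.
CS = ½(25 − 19)(24) = 72.

Consumer surplus = 72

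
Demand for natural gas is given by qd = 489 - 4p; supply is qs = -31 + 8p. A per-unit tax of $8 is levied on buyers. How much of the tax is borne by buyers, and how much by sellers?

Buyers bear 16/3, sellers bear 8/3

Pre-tax equilibrium: p* = 130/3, q* = 947/3.
Tax on buyers shifts demand to qd = 489 − 4(p + 8) = 457 - 4p.
457 - 4p = -31 + 8p gives seller price ps = 122/3; buyers pay pb = 122/3 + 8 = 146/3.
New quantity: q = 489 − 4(146/3) = 883/3.
Buyer burden = 146/3 − 130/3 = 16/3; seller burden = 130/3 − 122/3 = 8/3.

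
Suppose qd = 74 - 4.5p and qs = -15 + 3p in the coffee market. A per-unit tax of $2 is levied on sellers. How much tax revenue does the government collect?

Tax revenue = 34

Pre-tax equilibrium: p* = 178/15, q* = 20.6.
Tax on sellers shifts supply to qs = -15 + 3(p − 2) = -21 + 3p.
74 - 4.5p = -21 + 3p gives buyer price pb = 38/3; sellers receive ps = 38/3 − 2 = 32/3.
New quantity: q = 74 − 4.5(38/3) = 17.
Revenue = 2 × 17 = 34.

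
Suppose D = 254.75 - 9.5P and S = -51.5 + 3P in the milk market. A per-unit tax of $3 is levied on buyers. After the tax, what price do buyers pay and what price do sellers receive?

Buyers pay $25.22, sellers receive $22.22

Pre-tax equilibrium: P* = 24.5, Q* = 22.
Tax on buyers shifts demand to D = 254.75 − 9.5(P + 3) = 226.25 - 9.5P.
226.25 - 9.5P = -51.5 + 3P gives seller price Ps = 22.22; buyers pay Pb = 22.22 + 3 = 25.22.
New quantity: Q = 254.75 − 9.5(25.22) = 15.16.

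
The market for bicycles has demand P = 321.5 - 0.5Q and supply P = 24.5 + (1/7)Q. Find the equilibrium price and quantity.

P* = 90.5, Q* = 462

Set the two price expressions equal: 321.5 - 0.5Q = 24.5 + (1/7)Q.
297 = (9/14)Q, so Q* = 462.
P* = 321.5 − (0.5)(462) = 90.5.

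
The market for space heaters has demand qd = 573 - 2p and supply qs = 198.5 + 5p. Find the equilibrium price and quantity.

Set qd = qs: 573 - 2p = 198.5 + 5p.
374.5 = 7p, so p* = 53.5.
q* = 573 − 2(53.5) = 466.

p* = 53.5, q* = 466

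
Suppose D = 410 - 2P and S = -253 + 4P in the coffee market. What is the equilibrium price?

P* = 110.5

Set D = S: 410 - 2P = -253 + 4P.
663 = 6P, so P* = 110.5.
Q* = 410 − 2(110.5) = 189.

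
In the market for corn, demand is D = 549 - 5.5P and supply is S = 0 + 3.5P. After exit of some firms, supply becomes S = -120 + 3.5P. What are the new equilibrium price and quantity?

Original equilibrium: P* = 61, Q* = 213.5.
New equilibrium: 549 - 5.5P = -120 + 3.5P, so 669 = 9P and P' = 223/3; Q' = 549 − 5.5(223/3) = 841/6.

P' = 223/3, Q' = 841/6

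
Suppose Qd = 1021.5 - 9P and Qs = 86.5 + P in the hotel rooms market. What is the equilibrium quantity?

Set Qd = Qs: 1021.5 - 9P = 86.5 + P.
935 = 10P, so P* = 93.5.
Q* = 1021.5 − 9(93.5) = 180.

Q* = 180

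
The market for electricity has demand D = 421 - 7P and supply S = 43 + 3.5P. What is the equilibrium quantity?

Set D = S: 421 - 7P = 43 + 3.5P.
378 = 10.5P, so P* = 36.
Q* = 421 − 7(36) = 169.

Q* = 169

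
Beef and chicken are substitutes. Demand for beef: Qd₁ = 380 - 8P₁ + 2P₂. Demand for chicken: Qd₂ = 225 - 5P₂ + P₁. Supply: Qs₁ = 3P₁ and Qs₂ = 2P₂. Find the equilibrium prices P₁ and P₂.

Market 1: 380 - 8P₁ + 2P₂ = 3P₁ → 11P₁ - 2P₂ = 380.
Market 2: 7P₂ - P₁ = 225.
Eliminating P₂: 7×(1) + 2×(2) gives 75P₁ = 3110, so P₁ = 622/15.
Back-substitute into (2): P₂ = (225 + 1×622/15) / 7 = 571/15.

P₁ = 622/15, P₂ = 571/15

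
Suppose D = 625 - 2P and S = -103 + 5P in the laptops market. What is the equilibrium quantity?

Set D = S: 625 - 2P = -103 + 5P.
728 = 7P, so P* = 104.
Q* = 625 − 2(104) = 417.

Q* = 417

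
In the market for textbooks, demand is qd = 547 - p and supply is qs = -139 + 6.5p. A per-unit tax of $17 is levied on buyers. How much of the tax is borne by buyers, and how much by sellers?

Pre-tax equilibrium: p* = 1372/15, q* = 6833/15.
Tax on buyers shifts demand to qd = 547 − 1(p + 17) = 530 - p.
530 - p = -139 + 6.5p gives seller price ps = 89.2; buyers pay pb = 89.2 + 17 = 106.2.
New quantity: q = 547 − 1(106.2) = 440.8.
Buyer burden = 106.2 − 1372/15 = 221/15; seller burden = 1372/15 − 89.2 = 34/15.

Buyers bear 221/15, sellers bear 34/15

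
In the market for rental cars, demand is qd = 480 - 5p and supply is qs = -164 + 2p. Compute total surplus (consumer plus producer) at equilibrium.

Equilibrium: 480 - 5p = -164 + 2p gives p* = 92, q* = 20.
Demand choke price: p = 96; supply starts at p = 82.
CS = ½(96 − 92)(20) = 40; PS = ½(92 − 82)(20) = 100.

Total surplus = 140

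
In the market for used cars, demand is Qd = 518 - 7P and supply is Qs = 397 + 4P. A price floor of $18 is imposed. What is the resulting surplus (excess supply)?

Equilibrium price would be P* = 11, so the floor at 18 binds.
At P = 18: Qd = 392, Qs = 469.
Surplus = 469 − 392 = 77.

Surplus = 77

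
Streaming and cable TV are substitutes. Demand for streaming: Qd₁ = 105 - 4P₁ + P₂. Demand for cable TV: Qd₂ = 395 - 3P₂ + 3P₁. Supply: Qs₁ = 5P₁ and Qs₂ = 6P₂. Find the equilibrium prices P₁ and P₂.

P₁ = 670/39, P₂ = 645/13

Market 1: 105 - 4P₁ + P₂ = 5P₁ → 9P₁ - P₂ = 105.
Market 2: 9P₂ - 3P₁ = 395.
Eliminating P₂: 9×(1) + 1×(2) gives 78P₁ = 1340, so P₁ = 670/39.
Back-substitute into (2): P₂ = (395 + 3×670/39) / 9 = 645/13.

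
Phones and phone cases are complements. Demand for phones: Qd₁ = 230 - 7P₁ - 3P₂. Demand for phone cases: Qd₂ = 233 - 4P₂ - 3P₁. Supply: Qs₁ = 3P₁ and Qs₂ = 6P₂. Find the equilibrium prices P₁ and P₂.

Market 1: 230 - 7P₁ - 3P₂ = 3P₁ → 10P₁ + 3P₂ = 230.
Market 2: 10P₂ + 3P₁ = 233.
Eliminating P₂: 10×(1) − 3×(2) gives 91P₁ = 1601, so P₁ = 1601/91.
Back-substitute into (2): P₂ = (233 − 3×1601/91) / 10 = 1640/91.

P₁ = 1601/91, P₂ = 1640/91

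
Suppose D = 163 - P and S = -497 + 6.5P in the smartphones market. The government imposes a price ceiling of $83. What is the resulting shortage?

Equilibrium price would be P* = 88, so the ceiling at 83 binds.
At P = 83: D = 163 − 1(83) = 80, S = -497 + 6.5(83) = 42.5.
Shortage = 80 − 42.5 = 37.5.

Shortage = 37.5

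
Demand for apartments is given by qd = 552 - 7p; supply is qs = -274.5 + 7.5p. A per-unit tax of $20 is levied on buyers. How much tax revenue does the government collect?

Tax revenue = 46740/29

Pre-tax equilibrium: p* = 57, q* = 153.
Tax on buyers shifts demand to qd = 552 − 7(p + 20) = 412 - 7p.
412 - 7p = -274.5 + 7.5p gives seller price ps = 1373/29; buyers pay pb = 1373/29 + 20 = 1953/29.
New quantity: q = 552 − 7(1953/29) = 2337/29.
Revenue = 20 × 2337/29 = 46740/29.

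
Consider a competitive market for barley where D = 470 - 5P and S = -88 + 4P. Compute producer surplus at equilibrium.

Equilibrium: 470 - 5P = -88 + 4P gives P* = 62, Q* = 160.
Supply starts at P = 22 (where S = 0).
PS = ½(62 − 22)(160) = 3200.

Producer surplus = 3200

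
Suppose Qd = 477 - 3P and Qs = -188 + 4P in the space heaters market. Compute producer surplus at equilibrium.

Producer surplus = 4608

Equilibrium: 477 - 3P = -188 + 4P gives P* = 95, Q* = 192.
Supply starts at P = 47 (where Qs = 0).
PS = ½(95 − 47)(192) = 4608.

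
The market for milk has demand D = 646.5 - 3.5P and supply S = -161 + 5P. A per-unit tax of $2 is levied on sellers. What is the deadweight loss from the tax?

Deadweight loss = 70/17

Pre-tax equilibrium: P* = 95, Q* = 314.
Tax on sellers shifts supply to S = -161 + 5(P − 2) = -171 + 5P.
646.5 - 3.5P = -171 + 5P gives buyer price Pb = 1635/17; sellers receive Ps = 1635/17 − 2 = 1601/17.
New quantity: Q = 646.5 − 3.5(1635/17) = 5268/17.
DWL = ½ × 2 × (314 − 5268/17) = 70/17.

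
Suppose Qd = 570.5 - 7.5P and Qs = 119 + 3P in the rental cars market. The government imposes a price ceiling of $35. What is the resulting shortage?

Equilibrium price would be P* = 43, so the ceiling at 35 binds.
At P = 35: Qd = 570.5 − 7.5(35) = 308, Qs = 119 + 3(35) = 224.
Shortage = 308 − 224 = 84.

Shortage = 84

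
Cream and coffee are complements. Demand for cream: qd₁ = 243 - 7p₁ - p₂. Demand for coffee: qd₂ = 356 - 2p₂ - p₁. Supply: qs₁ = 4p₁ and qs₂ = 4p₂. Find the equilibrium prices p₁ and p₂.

Market 1: 243 - 7p₁ - p₂ = 4p₁ → 11p₁ + p₂ = 243.
Market 2: 6p₂ + p₁ = 356.
Eliminating p₂: 6×(1) − 1×(2) gives 65p₁ = 1102, so p₁ = 1102/65.
Back-substitute into (2): p₂ = (356 − 1×1102/65) / 6 = 3673/65.

p₁ = 1102/65, p₂ = 3673/65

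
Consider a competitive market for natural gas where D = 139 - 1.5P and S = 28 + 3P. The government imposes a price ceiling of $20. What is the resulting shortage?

Shortage = 21

Equilibrium price would be P* = 74/3, so the ceiling at 20 binds.
At P = 20: D = 139 − 1.5(20) = 109, S = 28 + 3(20) = 88.
Shortage = 109 − 88 = 21.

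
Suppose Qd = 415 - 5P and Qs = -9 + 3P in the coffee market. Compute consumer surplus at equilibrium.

Equilibrium: 415 - 5P = -9 + 3P gives P* = 53, Q* = 150.
Demand choke price (Qd = 0): P = 83.
CS = ½(83 − 53)(150) = 2250.

Consumer surplus = 2250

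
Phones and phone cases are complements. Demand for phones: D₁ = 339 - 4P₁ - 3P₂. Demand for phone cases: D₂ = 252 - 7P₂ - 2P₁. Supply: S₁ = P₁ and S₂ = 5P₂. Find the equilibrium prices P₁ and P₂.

P₁ = 184/3, P₂ = 97/9

Market 1: 339 - 4P₁ - 3P₂ = P₁ → 5P₁ + 3P₂ = 339.
Market 2: 12P₂ + 2P₁ = 252.
Eliminating P₂: 12×(1) − 3×(2) gives 54P₁ = 3312, so P₁ = 184/3.
Back-substitute into (2): P₂ = (252 − 2×184/3) / 12 = 97/9.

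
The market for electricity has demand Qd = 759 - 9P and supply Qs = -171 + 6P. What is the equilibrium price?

Set Qd = Qs: 759 - 9P = -171 + 6P.
930 = 15P, so P* = 62.
Q* = 759 − 9(62) = 201.

P* = 62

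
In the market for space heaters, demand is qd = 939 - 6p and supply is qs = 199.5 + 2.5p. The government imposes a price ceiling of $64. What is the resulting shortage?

Shortage = 195.5

Equilibrium price would be p* = 87, so the ceiling at 64 binds.
At p = 64: qd = 939 − 6(64) = 555, qs = 199.5 + 2.5(64) = 359.5.
Shortage = 555 − 359.5 = 195.5.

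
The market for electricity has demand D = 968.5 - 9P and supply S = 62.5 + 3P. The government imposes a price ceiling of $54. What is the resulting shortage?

Equilibrium price would be P* = 75.5, so the ceiling at 54 binds.
At P = 54: D = 968.5 − 9(54) = 482.5, S = 62.5 + 3(54) = 224.5.
Shortage = 482.5 − 224.5 = 258.

Shortage = 258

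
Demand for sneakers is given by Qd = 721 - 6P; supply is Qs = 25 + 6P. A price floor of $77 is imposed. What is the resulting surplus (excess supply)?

Equilibrium price would be P* = 58, so the floor at 77 binds.
At P = 77: Qd = 259, Qs = 487.
Surplus = 487 − 259 = 228.

Surplus = 228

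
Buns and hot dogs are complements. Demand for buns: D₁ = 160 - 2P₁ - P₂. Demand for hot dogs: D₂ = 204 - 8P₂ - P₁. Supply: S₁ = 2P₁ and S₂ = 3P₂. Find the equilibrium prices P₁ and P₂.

Market 1: 160 - 2P₁ - P₂ = 2P₁ → 4P₁ + P₂ = 160.
Market 2: 11P₂ + P₁ = 204.
Eliminating P₂: 11×(1) − 1×(2) gives 43P₁ = 1556, so P₁ = 1556/43.
Back-substitute into (2): P₂ = (204 − 1×1556/43) / 11 = 656/43.

P₁ = 1556/43, P₂ = 656/43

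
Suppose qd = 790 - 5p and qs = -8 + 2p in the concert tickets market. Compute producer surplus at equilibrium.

Producer surplus = 12100

Equilibrium: 790 - 5p = -8 + 2p gives p* = 114, q* = 220.
Supply starts at p = 4 (where qs = 0).
PS = ½(114 − 4)(220) = 12100.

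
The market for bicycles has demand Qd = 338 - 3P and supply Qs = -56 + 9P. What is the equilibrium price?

Set Qd = Qs: 338 - 3P = -56 + 9P.
394 = 12P, so P* = 197/6.
Q* = 338 − 3(197/6) = 239.5.

P* = 197/6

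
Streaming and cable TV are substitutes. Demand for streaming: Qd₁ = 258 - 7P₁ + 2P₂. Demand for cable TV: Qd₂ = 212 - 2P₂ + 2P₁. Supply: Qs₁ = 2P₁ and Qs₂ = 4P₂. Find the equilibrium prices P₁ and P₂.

Market 1: 258 - 7P₁ + 2P₂ = 2P₁ → 9P₁ - 2P₂ = 258.
Market 2: 6P₂ - 2P₁ = 212.
Eliminating P₂: 6×(1) + 2×(2) gives 50P₁ = 1972, so P₁ = 39.44.
Back-substitute into (2): P₂ = (212 + 2×39.44) / 6 = 48.48.

P₁ = 39.44, P₂ = 48.48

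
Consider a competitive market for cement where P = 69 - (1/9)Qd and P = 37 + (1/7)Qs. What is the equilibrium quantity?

Set the two price expressions equal: 69 - (1/9)Q = 37 + (1/7)Q.
32 = (16/63)Q, so Q* = 126.
P* = 69 − (1/9)(126) = 55.

Q* = 126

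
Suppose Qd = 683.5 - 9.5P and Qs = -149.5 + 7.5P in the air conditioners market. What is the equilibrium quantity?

Set Qd = Qs: 683.5 - 9.5P = -149.5 + 7.5P.
833 = 17P, so P* = 49.
Q* = 683.5 − 9.5(49) = 218.

Q* = 218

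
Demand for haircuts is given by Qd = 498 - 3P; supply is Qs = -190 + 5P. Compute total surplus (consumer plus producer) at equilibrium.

Equilibrium: 498 - 3P = -190 + 5P gives P* = 86, Q* = 240.
Demand choke price: P = 166; supply starts at P = 38.
CS = ½(166 − 86)(240) = 9600; PS = ½(86 − 38)(240) = 5760.

Total surplus = 15360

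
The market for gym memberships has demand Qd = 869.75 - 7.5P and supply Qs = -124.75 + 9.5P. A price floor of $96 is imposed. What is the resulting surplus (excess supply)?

Equilibrium price would be P* = 58.5, so the floor at 96 binds.
At P = 96: Qd = 149.75, Qs = 787.25.
Surplus = 787.25 − 149.75 = 637.5.

Surplus = 637.5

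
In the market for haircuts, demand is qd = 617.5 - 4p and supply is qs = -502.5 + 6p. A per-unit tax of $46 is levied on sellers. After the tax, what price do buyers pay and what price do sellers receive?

Buyers pay $139.6, sellers receive $93.6

Pre-tax equilibrium: p* = 112, q* = 169.5.
Tax on sellers shifts supply to qs = -502.5 + 6(p − 46) = -778.5 + 6p.
617.5 - 4p = -778.5 + 6p gives buyer price pb = 139.6; sellers receive ps = 139.6 − 46 = 93.6.
New quantity: q = 617.5 − 4(139.6) = 59.1.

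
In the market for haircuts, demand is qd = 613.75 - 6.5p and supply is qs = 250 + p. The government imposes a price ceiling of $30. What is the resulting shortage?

Equilibrium price would be p* = 48.5, so the ceiling at 30 binds.
At p = 30: qd = 613.75 − 6.5(30) = 418.75, qs = 250 + 1(30) = 280.
Shortage = 418.75 − 280 = 138.75.

Shortage = 138.75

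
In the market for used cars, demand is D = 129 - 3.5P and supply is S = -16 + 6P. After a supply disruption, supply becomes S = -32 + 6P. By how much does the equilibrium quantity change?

Original equilibrium: P* = 290/19, Q* = 1436/19.
New equilibrium: 129 - 3.5P = -32 + 6P, so 161 = 9.5P and P' = 322/19; Q' = 129 − 3.5(322/19) = 1324/19.
Change in quantity: 1324/19 − 1436/19 = -112/19.

ΔQ = -112/19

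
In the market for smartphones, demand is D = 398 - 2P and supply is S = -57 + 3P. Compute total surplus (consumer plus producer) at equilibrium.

Total surplus = 19440

Equilibrium: 398 - 2P = -57 + 3P gives P* = 91, Q* = 216.
Demand choke price: P = 199; supply starts at P = 19.
CS = ½(199 − 91)(216) = 11664; PS = ½(91 − 19)(216) = 7776.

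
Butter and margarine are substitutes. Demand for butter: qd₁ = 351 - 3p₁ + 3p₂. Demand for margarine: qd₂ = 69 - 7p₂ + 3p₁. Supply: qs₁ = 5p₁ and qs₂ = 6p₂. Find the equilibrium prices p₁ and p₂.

Market 1: 351 - 3p₁ + 3p₂ = 5p₁ → 8p₁ - 3p₂ = 351.
Market 2: 13p₂ - 3p₁ = 69.
Eliminating p₂: 13×(1) + 3×(2) gives 95p₁ = 4770, so p₁ = 954/19.
Back-substitute into (2): p₂ = (69 + 3×954/19) / 13 = 321/19.

p₁ = 954/19, p₂ = 321/19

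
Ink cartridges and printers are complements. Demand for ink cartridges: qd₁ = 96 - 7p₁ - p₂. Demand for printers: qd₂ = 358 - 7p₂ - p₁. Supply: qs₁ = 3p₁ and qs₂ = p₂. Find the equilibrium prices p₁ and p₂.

p₁ = 410/79, p₂ = 3484/79

Market 1: 96 - 7p₁ - p₂ = 3p₁ → 10p₁ + p₂ = 96.
Market 2: 8p₂ + p₁ = 358.
Eliminating p₂: 8×(1) − 1×(2) gives 79p₁ = 410, so p₁ = 410/79.
Back-substitute into (2): p₂ = (358 − 1×410/79) / 8 = 3484/79.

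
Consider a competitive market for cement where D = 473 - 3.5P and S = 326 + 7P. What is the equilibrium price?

Set D = S: 473 - 3.5P = 326 + 7P.
147 = 10.5P, so P* = 14.
Q* = 473 − 3.5(14) = 424.

P* = 14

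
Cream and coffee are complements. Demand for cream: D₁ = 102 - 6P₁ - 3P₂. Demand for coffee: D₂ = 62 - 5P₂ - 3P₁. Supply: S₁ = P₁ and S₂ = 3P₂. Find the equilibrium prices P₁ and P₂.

Market 1: 102 - 6P₁ - 3P₂ = P₁ → 7P₁ + 3P₂ = 102.
Market 2: 8P₂ + 3P₁ = 62.
Eliminating P₂: 8×(1) − 3×(2) gives 47P₁ = 630, so P₁ = 630/47.
Back-substitute into (2): P₂ = (62 − 3×630/47) / 8 = 128/47.

P₁ = 630/47, P₂ = 128/47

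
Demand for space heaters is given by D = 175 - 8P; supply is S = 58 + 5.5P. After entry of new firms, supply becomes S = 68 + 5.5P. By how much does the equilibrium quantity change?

ΔQ = 160/27

Original equilibrium: P* = 26/3, Q* = 317/3.
New equilibrium: 175 - 8P = 68 + 5.5P, so 107 = 13.5P and P' = 214/27; Q' = 175 − 8(214/27) = 3013/27.
Change in quantity: 3013/27 − 317/3 = 160/27.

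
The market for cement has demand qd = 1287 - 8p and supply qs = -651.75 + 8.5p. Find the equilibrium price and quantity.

p* = 117.5, q* = 347

Set qd = qs: 1287 - 8p = -651.75 + 8.5p.
1938.75 = 16.5p, so p* = 117.5.
q* = 1287 − 8(117.5) = 347.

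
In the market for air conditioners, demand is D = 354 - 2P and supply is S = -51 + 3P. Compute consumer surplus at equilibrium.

Consumer surplus = 9216

Equilibrium: 354 - 2P = -51 + 3P gives P* = 81, Q* = 192.
Demand choke price (D = 0): P = 177.
CS = ½(177 − 81)(192) = 9216.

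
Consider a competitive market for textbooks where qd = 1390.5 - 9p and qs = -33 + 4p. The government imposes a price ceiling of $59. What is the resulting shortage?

Equilibrium price would be p* = 109.5, so the ceiling at 59 binds.
At p = 59: qd = 1390.5 − 9(59) = 859.5, qs = -33 + 4(59) = 203.
Shortage = 859.5 − 203 = 656.5.

Shortage = 656.5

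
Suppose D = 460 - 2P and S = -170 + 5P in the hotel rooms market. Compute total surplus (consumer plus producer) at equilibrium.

Total surplus = 27440

Equilibrium: 460 - 2P = -170 + 5P gives P* = 90, Q* = 280.
Demand choke price: P = 230; supply starts at P = 34.
CS = ½(230 − 90)(280) = 19600; PS = ½(90 − 34)(280) = 7840.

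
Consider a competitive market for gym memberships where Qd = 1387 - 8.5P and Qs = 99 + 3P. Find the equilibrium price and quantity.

Set Qd = Qs: 1387 - 8.5P = 99 + 3P.
1288 = 11.5P, so P* = 112.
Q* = 1387 − 8.5(112) = 435.

P* = 112, Q* = 435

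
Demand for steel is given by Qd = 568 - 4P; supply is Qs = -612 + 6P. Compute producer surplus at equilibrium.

Producer surplus = 768

Equilibrium: 568 - 4P = -612 + 6P gives P* = 118, Q* = 96.
Supply starts at P = 102 (where Qs = 0).
PS = ½(118 − 102)(96) = 768.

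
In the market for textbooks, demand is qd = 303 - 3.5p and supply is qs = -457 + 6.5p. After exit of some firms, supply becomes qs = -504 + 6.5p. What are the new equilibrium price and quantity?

Original equilibrium: p* = 76, q* = 37.
New equilibrium: 303 - 3.5p = -504 + 6.5p, so 807 = 10p and p' = 80.7; q' = 303 − 3.5(80.7) = 20.55.

p' = 80.7, q' = 20.55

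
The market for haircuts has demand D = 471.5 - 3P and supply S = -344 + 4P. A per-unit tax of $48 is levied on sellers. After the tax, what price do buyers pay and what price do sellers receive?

Pre-tax equilibrium: P* = 116.5, Q* = 122.
Tax on sellers shifts supply to S = -344 + 4(P − 48) = -536 + 4P.
471.5 - 3P = -536 + 4P gives buyer price Pb = 2015/14; sellers receive Ps = 2015/14 − 48 = 1343/14.
New quantity: Q = 471.5 − 3(2015/14) = 278/7.

Buyers pay 2015/14, sellers receive 1343/14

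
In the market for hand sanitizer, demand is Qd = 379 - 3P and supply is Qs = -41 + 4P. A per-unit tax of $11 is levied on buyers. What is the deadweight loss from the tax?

Pre-tax equilibrium: P* = 60, Q* = 199.
Tax on buyers shifts demand to Qd = 379 − 3(P + 11) = 346 - 3P.
346 - 3P = -41 + 4P gives seller price Ps = 387/7; buyers pay Pb = 387/7 + 11 = 464/7.
New quantity: Q = 379 − 3(464/7) = 1261/7.
DWL = ½ × 11 × (199 − 1261/7) = 726/7.

Deadweight loss = 726/7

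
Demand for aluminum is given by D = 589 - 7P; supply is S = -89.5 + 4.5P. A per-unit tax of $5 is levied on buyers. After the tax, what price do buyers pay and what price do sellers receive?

Buyers pay 1402/23, sellers receive 1287/23

Pre-tax equilibrium: P* = 59, Q* = 176.
Tax on buyers shifts demand to D = 589 − 7(P + 5) = 554 - 7P.
554 - 7P = -89.5 + 4.5P gives seller price Ps = 1287/23; buyers pay Pb = 1287/23 + 5 = 1402/23.
New quantity: Q = 589 − 7(1402/23) = 3733/23.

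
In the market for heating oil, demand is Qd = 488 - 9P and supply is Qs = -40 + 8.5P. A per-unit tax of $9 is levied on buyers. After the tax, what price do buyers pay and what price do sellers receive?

Buyers pay 1209/35, sellers receive 894/35

Pre-tax equilibrium: P* = 1056/35, Q* = 7576/35.
Tax on buyers shifts demand to Qd = 488 − 9(P + 9) = 407 - 9P.
407 - 9P = -40 + 8.5P gives seller price Ps = 894/35; buyers pay Pb = 894/35 + 9 = 1209/35.
New quantity: Q = 488 − 9(1209/35) = 6199/35.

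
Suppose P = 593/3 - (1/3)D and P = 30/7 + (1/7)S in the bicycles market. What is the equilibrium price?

Set the two price expressions equal: 593/3 - (1/3)Q = 30/7 + (1/7)Q.
4061/21 = (10/21)Q, so Q* = 406.1.
P* = 593/3 − (1/3)(406.1) = 62.3.

P* = 62.3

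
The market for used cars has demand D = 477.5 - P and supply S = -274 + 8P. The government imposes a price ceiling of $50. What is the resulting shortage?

Equilibrium price would be P* = 83.5, so the ceiling at 50 binds.
At P = 50: D = 477.5 − 1(50) = 427.5, S = -274 + 8(50) = 126.
Shortage = 427.5 − 126 = 301.5.

Shortage = 301.5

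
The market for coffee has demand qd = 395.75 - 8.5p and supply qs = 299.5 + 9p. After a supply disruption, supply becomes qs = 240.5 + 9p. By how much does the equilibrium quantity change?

Original equilibrium: p* = 5.5, q* = 349.
New equilibrium: 395.75 - 8.5p = 240.5 + 9p, so 155.25 = 17.5p and p' = 621/70; q' = 395.75 − 8.5(621/70) = 11212/35.
Change in quantity: 11212/35 − 349 = -1003/35.

Δq = -1003/35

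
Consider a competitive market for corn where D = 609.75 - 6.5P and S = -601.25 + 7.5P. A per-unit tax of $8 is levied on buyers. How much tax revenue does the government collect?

Pre-tax equilibrium: P* = 86.5, Q* = 47.5.
Tax on buyers shifts demand to D = 609.75 − 6.5(P + 8) = 557.75 - 6.5P.
557.75 - 6.5P = -601.25 + 7.5P gives seller price Ps = 1159/14; buyers pay Pb = 1159/14 + 8 = 1271/14.
New quantity: Q = 609.75 − 6.5(1271/14) = 275/14.
Revenue = 8 × 275/14 = 1100/7.

Tax revenue = 1100/7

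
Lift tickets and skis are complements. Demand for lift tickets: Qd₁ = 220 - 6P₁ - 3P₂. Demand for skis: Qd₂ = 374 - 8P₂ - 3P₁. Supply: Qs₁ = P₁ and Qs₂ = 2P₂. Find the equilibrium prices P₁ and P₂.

Market 1: 220 - 6P₁ - 3P₂ = P₁ → 7P₁ + 3P₂ = 220.
Market 2: 10P₂ + 3P₁ = 374.
Eliminating P₂: 10×(1) − 3×(2) gives 61P₁ = 1078, so P₁ = 1078/61.
Back-substitute into (2): P₂ = (374 − 3×1078/61) / 10 = 1958/61.

P₁ = 1078/61, P₂ = 1958/61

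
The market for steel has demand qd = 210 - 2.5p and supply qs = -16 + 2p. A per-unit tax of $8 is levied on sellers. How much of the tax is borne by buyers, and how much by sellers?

Buyers bear 32/9, sellers bear 40/9

Pre-tax equilibrium: p* = 452/9, q* = 760/9.
Tax on sellers shifts supply to qs = -16 + 2(p − 8) = -32 + 2p.
210 - 2.5p = -32 + 2p gives buyer price pb = 484/9; sellers receive ps = 484/9 − 8 = 412/9.
New quantity: q = 210 − 2.5(484/9) = 680/9.
Buyer burden = 484/9 − 452/9 = 32/9; seller burden = 452/9 − 412/9 = 40/9.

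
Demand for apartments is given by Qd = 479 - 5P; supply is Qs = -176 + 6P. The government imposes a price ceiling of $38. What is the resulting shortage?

Shortage = 237

Equilibrium price would be P* = 655/11, so the ceiling at 38 binds.
At P = 38: Qd = 479 − 5(38) = 289, Qs = -176 + 6(38) = 52.
Shortage = 289 − 52 = 237.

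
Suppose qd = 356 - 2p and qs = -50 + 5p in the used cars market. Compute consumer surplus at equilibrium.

Equilibrium: 356 - 2p = -50 + 5p gives p* = 58, q* = 240.
Demand choke price (qd = 0): p = 178.
CS = ½(178 − 58)(240) = 14400.

Consumer surplus = 14400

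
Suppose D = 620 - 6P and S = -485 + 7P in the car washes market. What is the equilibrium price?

P* = 85

Set D = S: 620 - 6P = -485 + 7P.
1105 = 13P, so P* = 85.
Q* = 620 − 6(85) = 110.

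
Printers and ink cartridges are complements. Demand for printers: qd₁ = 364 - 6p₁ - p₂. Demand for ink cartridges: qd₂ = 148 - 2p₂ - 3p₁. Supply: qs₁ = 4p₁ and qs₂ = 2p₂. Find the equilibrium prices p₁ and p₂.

Market 1: 364 - 6p₁ - p₂ = 4p₁ → 10p₁ + p₂ = 364.
Market 2: 4p₂ + 3p₁ = 148.
Eliminating p₂: 4×(1) − 1×(2) gives 37p₁ = 1308, so p₁ = 1308/37.
Back-substitute into (2): p₂ = (148 − 3×1308/37) / 4 = 388/37.

p₁ = 1308/37, p₂ = 388/37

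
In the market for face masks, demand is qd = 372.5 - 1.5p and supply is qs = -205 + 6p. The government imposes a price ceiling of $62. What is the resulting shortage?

Equilibrium price would be p* = 77, so the ceiling at 62 binds.
At p = 62: qd = 372.5 − 1.5(62) = 279.5, qs = -205 + 6(62) = 167.
Shortage = 279.5 − 167 = 112.5.

Shortage = 112.5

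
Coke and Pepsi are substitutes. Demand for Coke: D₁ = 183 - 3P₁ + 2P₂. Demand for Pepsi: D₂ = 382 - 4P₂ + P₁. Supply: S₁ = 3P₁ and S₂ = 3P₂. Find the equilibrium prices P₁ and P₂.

Market 1: 183 - 3P₁ + 2P₂ = 3P₁ → 6P₁ - 2P₂ = 183.
Market 2: 7P₂ - P₁ = 382.
Eliminating P₂: 7×(1) + 2×(2) gives 40P₁ = 2045, so P₁ = 51.125.
Back-substitute into (2): P₂ = (382 + 1×51.125) / 7 = 61.875.

P₁ = 51.125, P₂ = 61.875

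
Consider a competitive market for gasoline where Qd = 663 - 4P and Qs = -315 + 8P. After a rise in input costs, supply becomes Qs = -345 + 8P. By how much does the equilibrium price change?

ΔP = 2.5

Original equilibrium: P* = 81.5, Q* = 337.
New equilibrium: 663 - 4P = -345 + 8P, so 1008 = 12P and P' = 84; Q' = 663 − 4(84) = 327.
Change in price: 84 − 81.5 = 2.5.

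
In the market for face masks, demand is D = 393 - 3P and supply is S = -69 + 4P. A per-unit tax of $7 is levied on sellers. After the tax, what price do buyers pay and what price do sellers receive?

Buyers pay $70, sellers receive $63

Pre-tax equilibrium: P* = 66, Q* = 195.
Tax on sellers shifts supply to S = -69 + 4(P − 7) = -97 + 4P.
393 - 3P = -97 + 4P gives buyer price Pb = 70; sellers receive Ps = 70 − 7 = 63.
New quantity: Q = 393 − 3(70) = 183.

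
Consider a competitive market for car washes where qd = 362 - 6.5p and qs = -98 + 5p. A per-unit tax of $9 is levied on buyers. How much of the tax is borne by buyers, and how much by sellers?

Pre-tax equilibrium: p* = 40, q* = 102.
Tax on buyers shifts demand to qd = 362 − 6.5(p + 9) = 303.5 - 6.5p.
303.5 - 6.5p = -98 + 5p gives seller price ps = 803/23; buyers pay pb = 803/23 + 9 = 1010/23.
New quantity: q = 362 − 6.5(1010/23) = 1761/23.
Buyer burden = 1010/23 − 40 = 90/23; seller burden = 40 − 803/23 = 117/23.

Buyers bear 90/23, sellers bear 117/23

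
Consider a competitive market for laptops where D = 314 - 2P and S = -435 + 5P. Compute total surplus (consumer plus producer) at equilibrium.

Total surplus = 3500

Equilibrium: 314 - 2P = -435 + 5P gives P* = 107, Q* = 100.
Demand choke price: P = 157; supply starts at P = 87.
CS = ½(157 − 107)(100) = 2500; PS = ½(107 − 87)(100) = 1000.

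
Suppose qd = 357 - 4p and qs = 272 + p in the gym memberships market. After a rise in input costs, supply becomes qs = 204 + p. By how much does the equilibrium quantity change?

Original equilibrium: p* = 17, q* = 289.
New equilibrium: 357 - 4p = 204 + p, so 153 = 5p and p' = 30.6; q' = 357 − 4(30.6) = 234.6.
Change in quantity: 234.6 − 289 = -54.4.

Δq = -54.4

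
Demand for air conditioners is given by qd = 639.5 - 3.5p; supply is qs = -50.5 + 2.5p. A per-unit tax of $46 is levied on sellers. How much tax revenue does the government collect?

Pre-tax equilibrium: p* = 115, q* = 237.
Tax on sellers shifts supply to qs = -50.5 + 2.5(p − 46) = -165.5 + 2.5p.
639.5 - 3.5p = -165.5 + 2.5p gives buyer price pb = 805/6; sellers receive ps = 805/6 − 46 = 529/6.
New quantity: q = 639.5 − 3.5(805/6) = 2039/12.
Revenue = 46 × 2039/12 = 46897/6.

Tax revenue = 46897/6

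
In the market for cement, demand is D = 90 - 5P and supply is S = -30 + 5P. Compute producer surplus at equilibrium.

Equilibrium: 90 - 5P = -30 + 5P gives P* = 12, Q* = 30.
Supply starts at P = 6 (where S = 0).
PS = ½(12 − 6)(30) = 90.

Producer surplus = 90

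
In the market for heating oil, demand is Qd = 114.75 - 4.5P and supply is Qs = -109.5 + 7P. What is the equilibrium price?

P* = 19.5

Set Qd = Qs: 114.75 - 4.5P = -109.5 + 7P.
224.25 = 11.5P, so P* = 19.5.
Q* = 114.75 − 4.5(19.5) = 27.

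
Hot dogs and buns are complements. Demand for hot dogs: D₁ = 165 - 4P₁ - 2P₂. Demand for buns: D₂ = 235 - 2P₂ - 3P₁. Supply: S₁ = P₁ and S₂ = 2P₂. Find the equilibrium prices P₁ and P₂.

P₁ = 95/7, P₂ = 340/7

Market 1: 165 - 4P₁ - 2P₂ = P₁ → 5P₁ + 2P₂ = 165.
Market 2: 4P₂ + 3P₁ = 235.
Eliminating P₂: 4×(1) − 2×(2) gives 14P₁ = 190, so P₁ = 95/7.
Back-substitute into (2): P₂ = (235 − 3×95/7) / 4 = 340/7.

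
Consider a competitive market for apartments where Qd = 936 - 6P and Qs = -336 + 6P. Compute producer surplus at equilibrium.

Equilibrium: 936 - 6P = -336 + 6P gives P* = 106, Q* = 300.
Supply starts at P = 56 (where Qs = 0).
PS = ½(106 − 56)(300) = 7500.

Producer surplus = 7500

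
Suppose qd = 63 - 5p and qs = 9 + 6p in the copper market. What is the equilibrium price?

p* = 54/11

Set qd = qs: 63 - 5p = 9 + 6p.
54 = 11p, so p* = 54/11.
q* = 63 − 5(54/11) = 423/11.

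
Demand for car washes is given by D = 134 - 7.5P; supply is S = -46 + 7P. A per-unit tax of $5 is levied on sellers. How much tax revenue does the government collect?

Tax revenue = 3305/29

Pre-tax equilibrium: P* = 360/29, Q* = 1186/29.
Tax on sellers shifts supply to S = -46 + 7(P − 5) = -81 + 7P.
134 - 7.5P = -81 + 7P gives buyer price Pb = 430/29; sellers receive Ps = 430/29 − 5 = 285/29.
New quantity: Q = 134 − 7.5(430/29) = 661/29.
Revenue = 5 × 661/29 = 3305/29.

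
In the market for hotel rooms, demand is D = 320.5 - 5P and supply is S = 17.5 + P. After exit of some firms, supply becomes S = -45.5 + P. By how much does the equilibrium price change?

Original equilibrium: P* = 50.5, Q* = 68.
New equilibrium: 320.5 - 5P = -45.5 + P, so 366 = 6P and P' = 61; Q' = 320.5 − 5(61) = 15.5.
Change in price: 61 − 50.5 = 10.5.

ΔP = 10.5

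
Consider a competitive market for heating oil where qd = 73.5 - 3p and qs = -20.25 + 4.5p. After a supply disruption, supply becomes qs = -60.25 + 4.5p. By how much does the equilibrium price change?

Δp = 16/3

Original equilibrium: p* = 12.5, q* = 36.
New equilibrium: 73.5 - 3p = -60.25 + 4.5p, so 133.75 = 7.5p and p' = 107/6; q' = 73.5 − 3(107/6) = 20.
Change in price: 107/6 − 12.5 = 16/3.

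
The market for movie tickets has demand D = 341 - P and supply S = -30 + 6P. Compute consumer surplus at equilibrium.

Consumer surplus = 41472

Equilibrium: 341 - P = -30 + 6P gives P* = 53, Q* = 288.
Demand choke price (D = 0): P = 341.
CS = ½(341 − 53)(288) = 41472.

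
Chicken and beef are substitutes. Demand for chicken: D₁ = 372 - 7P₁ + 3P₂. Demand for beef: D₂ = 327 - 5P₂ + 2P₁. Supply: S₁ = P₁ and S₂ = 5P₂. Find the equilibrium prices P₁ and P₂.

Market 1: 372 - 7P₁ + 3P₂ = P₁ → 8P₁ - 3P₂ = 372.
Market 2: 10P₂ - 2P₁ = 327.
Eliminating P₂: 10×(1) + 3×(2) gives 74P₁ = 4701, so P₁ = 4701/74.
Back-substitute into (2): P₂ = (327 + 2×4701/74) / 10 = 1680/37.

P₁ = 4701/74, P₂ = 1680/37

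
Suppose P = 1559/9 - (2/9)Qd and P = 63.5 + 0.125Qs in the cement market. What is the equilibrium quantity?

Set the two price expressions equal: 1559/9 - (2/9)Q = 63.5 + 0.125Q.
1975/18 = (25/72)Q, so Q* = 316.
P* = 1559/9 − (2/9)(316) = 103.

Q* = 316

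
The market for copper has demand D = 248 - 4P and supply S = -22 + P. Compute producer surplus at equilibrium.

Equilibrium: 248 - 4P = -22 + P gives P* = 54, Q* = 32.
Supply starts at P = 22 (where S = 0).
PS = ½(54 − 22)(32) = 512.

Producer surplus = 512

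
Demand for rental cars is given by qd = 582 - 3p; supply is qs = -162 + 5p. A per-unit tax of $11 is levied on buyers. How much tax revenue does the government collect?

Pre-tax equilibrium: p* = 93, q* = 303.
Tax on buyers shifts demand to qd = 582 − 3(p + 11) = 549 - 3p.
549 - 3p = -162 + 5p gives seller price ps = 88.875; buyers pay pb = 88.875 + 11 = 99.875.
New quantity: q = 582 − 3(99.875) = 282.375.
Revenue = 11 × 282.375 = 3106.125.

Tax revenue = 3106.125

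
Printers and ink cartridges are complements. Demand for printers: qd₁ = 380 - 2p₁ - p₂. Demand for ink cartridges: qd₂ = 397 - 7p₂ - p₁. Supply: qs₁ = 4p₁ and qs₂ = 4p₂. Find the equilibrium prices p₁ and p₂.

p₁ = 58.2, p₂ = 30.8

Market 1: 380 - 2p₁ - p₂ = 4p₁ → 6p₁ + p₂ = 380.
Market 2: 11p₂ + p₁ = 397.
Eliminating p₂: 11×(1) − 1×(2) gives 65p₁ = 3783, so p₁ = 58.2.
Back-substitute into (2): p₂ = (397 − 1×58.2) / 11 = 30.8.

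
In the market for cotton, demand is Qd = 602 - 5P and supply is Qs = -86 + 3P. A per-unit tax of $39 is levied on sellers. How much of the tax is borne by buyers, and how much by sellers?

Buyers bear $14.625, sellers bear $24.375

Pre-tax equilibrium: P* = 86, Q* = 172.
Tax on sellers shifts supply to Qs = -86 + 3(P − 39) = -203 + 3P.
602 - 5P = -203 + 3P gives buyer price Pb = 100.625; sellers receive Ps = 100.625 − 39 = 61.625.
New quantity: Q = 602 − 5(100.625) = 98.875.
Buyer burden = 100.625 − 86 = 14.625; seller burden = 86 − 61.625 = 24.375.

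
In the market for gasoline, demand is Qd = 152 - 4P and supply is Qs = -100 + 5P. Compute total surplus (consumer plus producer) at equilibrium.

Total surplus = 360

Equilibrium: 152 - 4P = -100 + 5P gives P* = 28, Q* = 40.
Demand choke price: P = 38; supply starts at P = 20.
CS = ½(38 − 28)(40) = 200; PS = ½(28 − 20)(40) = 160.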